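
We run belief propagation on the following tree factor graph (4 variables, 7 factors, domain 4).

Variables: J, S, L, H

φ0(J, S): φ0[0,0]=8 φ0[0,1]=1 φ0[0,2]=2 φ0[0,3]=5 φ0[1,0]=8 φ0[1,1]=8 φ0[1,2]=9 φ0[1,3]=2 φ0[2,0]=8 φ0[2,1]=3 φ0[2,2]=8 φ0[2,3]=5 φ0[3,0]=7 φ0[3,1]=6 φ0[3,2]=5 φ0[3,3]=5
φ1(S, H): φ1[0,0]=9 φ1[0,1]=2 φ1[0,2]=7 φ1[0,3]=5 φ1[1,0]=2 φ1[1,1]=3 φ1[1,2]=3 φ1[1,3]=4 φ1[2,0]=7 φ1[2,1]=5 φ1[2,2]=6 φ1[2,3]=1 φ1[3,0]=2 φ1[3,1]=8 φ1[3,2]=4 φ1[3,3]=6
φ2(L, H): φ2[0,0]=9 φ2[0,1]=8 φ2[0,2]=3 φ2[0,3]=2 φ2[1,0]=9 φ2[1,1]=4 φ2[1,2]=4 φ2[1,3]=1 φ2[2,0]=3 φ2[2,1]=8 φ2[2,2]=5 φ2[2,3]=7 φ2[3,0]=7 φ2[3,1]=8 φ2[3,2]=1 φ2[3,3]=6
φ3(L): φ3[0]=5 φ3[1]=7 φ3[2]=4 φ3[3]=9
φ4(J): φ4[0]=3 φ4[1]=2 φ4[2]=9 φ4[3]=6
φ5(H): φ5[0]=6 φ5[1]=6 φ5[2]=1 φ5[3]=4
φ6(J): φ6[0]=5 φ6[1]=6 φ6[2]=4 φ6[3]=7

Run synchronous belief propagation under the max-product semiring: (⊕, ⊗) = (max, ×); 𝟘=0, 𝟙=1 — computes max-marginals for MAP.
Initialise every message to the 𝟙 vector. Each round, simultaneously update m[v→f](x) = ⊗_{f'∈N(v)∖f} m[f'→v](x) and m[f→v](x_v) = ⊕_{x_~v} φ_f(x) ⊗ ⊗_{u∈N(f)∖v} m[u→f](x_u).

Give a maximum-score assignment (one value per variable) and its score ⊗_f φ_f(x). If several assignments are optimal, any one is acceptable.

assignment: (J=3, S=0, L=1, H=0); score = 1000188

init: all messages = 𝟙 over 4 values
r1 m[φ0→J] = [8, 9, 8, 7]
r1 m[φ0→S] = [8, 8, 9, 5]
r1 m[φ1→S] = [9, 4, 7, 8]
r1 m[φ1→H] = [9, 8, 7, 6]
r1 m[φ2→L] = [9, 9, 8, 8]
r1 m[φ2→H] = [9, 8, 5, 7]
r1 m[φ3→L] = [5, 7, 4, 9]
r1 m[φ4→J] = [3, 2, 9, 6]
r1 m[φ5→H] = [6, 6, 1, 4]
r1 m[φ6→J] = [5, 6, 4, 7]
r1 m[J→φ0] = [1, 1, 1, 1]
r1 m[J→φ4] = [1, 1, 1, 1]
r1 m[J→φ6] = [1, 1, 1, 1]
r1 m[S→φ0] = [1, 1, 1, 1]
r1 m[S→φ1] = [1, 1, 1, 1]
r1 m[L→φ2] = [1, 1, 1, 1]
r1 m[L→φ3] = [1, 1, 1, 1]
r1 m[H→φ1] = [1, 1, 1, 1]
r1 m[H→φ2] = [1, 1, 1, 1]
r1 m[H→φ5] = [1, 1, 1, 1]
r2 m[φ0→J] = [8, 9, 8, 7]
r2 m[φ0→S] = [8, 8, 9, 5]
r2 m[φ1→S] = [9, 4, 7, 8]
r2 m[φ1→H] = [9, 8, 7, 6]
r2 m[φ2→L] = [9, 9, 8, 8]
r2 m[φ2→H] = [9, 8, 5, 7]
r2 m[φ3→L] = [5, 7, 4, 9]
r2 m[φ4→J] = [3, 2, 9, 6]
r2 m[φ5→H] = [6, 6, 1, 4]
r2 m[φ6→J] = [5, 6, 4, 7]
r2 m[J→φ0] = [15, 12, 36, 42]
r2 m[J→φ4] = [40, 54, 32, 49]
r2 m[J→φ6] = [24, 18, 72, 42]
r2 m[S→φ0] = [9, 4, 7, 8]
r2 m[S→φ1] = [8, 8, 9, 5]
r2 m[L→φ2] = [5, 7, 4, 9]
r2 m[L→φ3] = [9, 9, 8, 8]
r2 m[H→φ1] = [54, 48, 5, 28]
r2 m[H→φ2] = [54, 48, 7, 24]
r2 m[H→φ5] = [81, 64, 35, 42]
r3 m[φ0→J] = [72, 72, 72, 63]
r3 m[φ0→S] = [294, 252, 288, 210]
r3 m[φ1→S] = [486, 144, 378, 384]
r3 m[φ1→H] = [72, 45, 56, 40]
r3 m[φ2→L] = [486, 486, 384, 384]
r3 m[φ2→H] = [63, 72, 28, 54]
r3 m[φ3→L] = [5, 7, 4, 9]
r3 m[φ4→J] = [3, 2, 9, 6]
r3 m[φ5→H] = [6, 6, 1, 4]
r3 m[φ6→J] = [5, 6, 4, 7]
r3 m[J→φ0] = [15, 12, 36, 42]
r3 m[J→φ4] = [40, 54, 32, 49]
r3 m[J→φ6] = [24, 18, 72, 42]
r3 m[S→φ0] = [9, 4, 7, 8]
r3 m[S→φ1] = [8, 8, 9, 5]
r3 m[L→φ2] = [5, 7, 4, 9]
r3 m[L→φ3] = [9, 9, 8, 8]
r3 m[H→φ1] = [54, 48, 5, 28]
r3 m[H→φ2] = [54, 48, 7, 24]
r3 m[H→φ5] = [81, 64, 35, 42]
r4 m[φ0→J] = [72, 72, 72, 63]
r4 m[φ0→S] = [294, 252, 288, 210]
r4 m[φ1→S] = [486, 144, 378, 384]
r4 m[φ1→H] = [72, 45, 56, 40]
r4 m[φ2→L] = [486, 486, 384, 384]
r4 m[φ2→H] = [63, 72, 28, 54]
r4 m[φ3→L] = [5, 7, 4, 9]
r4 m[φ4→J] = [3, 2, 9, 6]
r4 m[φ5→H] = [6, 6, 1, 4]
r4 m[φ6→J] = [5, 6, 4, 7]
r4 m[J→φ0] = [15, 12, 36, 42]
r4 m[J→φ4] = [360, 432, 288, 441]
r4 m[J→φ6] = [216, 144, 648, 378]
r4 m[S→φ0] = [486, 144, 378, 384]
r4 m[S→φ1] = [294, 252, 288, 210]
r4 m[L→φ2] = [5, 7, 4, 9]
r4 m[L→φ3] = [486, 486, 384, 384]
r4 m[H→φ1] = [378, 432, 28, 216]
r4 m[H→φ2] = [432, 270, 56, 160]
r4 m[H→φ5] = [4536, 3240, 1568, 2160]
r5 m[φ0→J] = [3888, 3888, 3888, 3402]
r5 m[φ0→S] = [294, 252, 288, 210]
r5 m[φ1→S] = [3402, 1296, 2646, 3456]
r5 m[φ1→H] = [2646, 1680, 2058, 1470]
r5 m[φ2→L] = [3888, 3888, 2160, 3024]
r5 m[φ2→H] = [63, 72, 28, 54]
r5 m[φ3→L] = [5, 7, 4, 9]
r5 m[φ4→J] = [3, 2, 9, 6]
r5 m[φ5→H] = [6, 6, 1, 4]
r5 m[φ6→J] = [5, 6, 4, 7]
r5 m[J→φ0] = [15, 12, 36, 42]
r5 m[J→φ4] = [360, 432, 288, 441]
r5 m[J→φ6] = [216, 144, 648, 378]
r5 m[S→φ0] = [486, 144, 378, 384]
r5 m[S→φ1] = [294, 252, 288, 210]
r5 m[L→φ2] = [5, 7, 4, 9]
r5 m[L→φ3] = [486, 486, 384, 384]
r5 m[H→φ1] = [378, 432, 28, 216]
r5 m[H→φ2] = [432, 270, 56, 160]
r5 m[H→φ5] = [4536, 3240, 1568, 2160]
r6 m[φ0→J] = [3888, 3888, 3888, 3402]
r6 m[φ0→S] = [294, 252, 288, 210]
r6 m[φ1→S] = [3402, 1296, 2646, 3456]
r6 m[φ1→H] = [2646, 1680, 2058, 1470]
r6 m[φ2→L] = [3888, 3888, 2160, 3024]
r6 m[φ2→H] = [63, 72, 28, 54]
r6 m[φ3→L] = [5, 7, 4, 9]
r6 m[φ4→J] = [3, 2, 9, 6]
r6 m[φ5→H] = [6, 6, 1, 4]
r6 m[φ6→J] = [5, 6, 4, 7]
r6 m[J→φ0] = [15, 12, 36, 42]
r6 m[J→φ4] = [19440, 23328, 15552, 23814]
r6 m[J→φ6] = [11664, 7776, 34992, 20412]
r6 m[S→φ0] = [3402, 1296, 2646, 3456]
r6 m[S→φ1] = [294, 252, 288, 210]
r6 m[L→φ2] = [5, 7, 4, 9]
r6 m[L→φ3] = [3888, 3888, 2160, 3024]
r6 m[H→φ1] = [378, 432, 28, 216]
r6 m[H→φ2] = [15876, 10080, 2058, 5880]
r6 m[H→φ5] = [166698, 120960, 57624, 79380]
r7 m[φ0→J] = [27216, 27216, 27216, 23814]
r7 m[φ0→S] = [294, 252, 288, 210]
r7 m[φ1→S] = [3402, 1296, 2646, 3456]
r7 m[φ1→H] = [2646, 1680, 2058, 1470]
r7 m[φ2→L] = [142884, 142884, 80640, 111132]
r7 m[φ2→H] = [63, 72, 28, 54]
r7 m[φ3→L] = [5, 7, 4, 9]
r7 m[φ4→J] = [3, 2, 9, 6]
r7 m[φ5→H] = [6, 6, 1, 4]
r7 m[φ6→J] = [5, 6, 4, 7]
r7 m[J→φ0] = [15, 12, 36, 42]
r7 m[J→φ4] = [19440, 23328, 15552, 23814]
r7 m[J→φ6] = [11664, 7776, 34992, 20412]
r7 m[S→φ0] = [3402, 1296, 2646, 3456]
r7 m[S→φ1] = [294, 252, 288, 210]
r7 m[L→φ2] = [5, 7, 4, 9]
r7 m[L→φ3] = [3888, 3888, 2160, 3024]
r7 m[H→φ1] = [378, 432, 28, 216]
r7 m[H→φ2] = [15876, 10080, 2058, 5880]
r7 m[H→φ5] = [166698, 120960, 57624, 79380]
r8 m[φ0→J] = [27216, 27216, 27216, 23814]
r8 m[φ0→S] = [294, 252, 288, 210]
r8 m[φ1→S] = [3402, 1296, 2646, 3456]
r8 m[φ1→H] = [2646, 1680, 2058, 1470]
r8 m[φ2→L] = [142884, 142884, 80640, 111132]
r8 m[φ2→H] = [63, 72, 28, 54]
r8 m[φ3→L] = [5, 7, 4, 9]
r8 m[φ4→J] = [3, 2, 9, 6]
r8 m[φ5→H] = [6, 6, 1, 4]
r8 m[φ6→J] = [5, 6, 4, 7]
r8 m[J→φ0] = [15, 12, 36, 42]
r8 m[J→φ4] = [136080, 163296, 108864, 166698]
r8 m[J→φ6] = [81648, 54432, 244944, 142884]
r8 m[S→φ0] = [3402, 1296, 2646, 3456]
r8 m[S→φ1] = [294, 252, 288, 210]
r8 m[L→φ2] = [5, 7, 4, 9]
r8 m[L→φ3] = [142884, 142884, 80640, 111132]
r8 m[H→φ1] = [378, 432, 28, 216]
r8 m[H→φ2] = [15876, 10080, 2058, 5880]
r8 m[H→φ5] = [166698, 120960, 57624, 79380]
r9 m[φ0→J] = [27216, 27216, 27216, 23814]
r9 m[φ0→S] = [294, 252, 288, 210]
r9 m[φ1→S] = [3402, 1296, 2646, 3456]
r9 m[φ1→H] = [2646, 1680, 2058, 1470]
r9 m[φ2→L] = [142884, 142884, 80640, 111132]
r9 m[φ2→H] = [63, 72, 28, 54]
r9 m[φ3→L] = [5, 7, 4, 9]
r9 m[φ4→J] = [3, 2, 9, 6]
r9 m[φ5→H] = [6, 6, 1, 4]
r9 m[φ6→J] = [5, 6, 4, 7]
r9 m[J→φ0] = [15, 12, 36, 42]
r9 m[J→φ4] = [136080, 163296, 108864, 166698]
r9 m[J→φ6] = [81648, 54432, 244944, 142884]
r9 m[S→φ0] = [3402, 1296, 2646, 3456]
r9 m[S→φ1] = [294, 252, 288, 210]
r9 m[L→φ2] = [5, 7, 4, 9]
r9 m[L→φ3] = [142884, 142884, 80640, 111132]
r9 m[H→φ1] = [378, 432, 28, 216]
r9 m[H→φ2] = [15876, 10080, 2058, 5880]
r9 m[H→φ5] = [166698, 120960, 57624, 79380]
fixed point reached at round 9
traceback from J: (J=3, S=0, L=1, H=0), score=1000188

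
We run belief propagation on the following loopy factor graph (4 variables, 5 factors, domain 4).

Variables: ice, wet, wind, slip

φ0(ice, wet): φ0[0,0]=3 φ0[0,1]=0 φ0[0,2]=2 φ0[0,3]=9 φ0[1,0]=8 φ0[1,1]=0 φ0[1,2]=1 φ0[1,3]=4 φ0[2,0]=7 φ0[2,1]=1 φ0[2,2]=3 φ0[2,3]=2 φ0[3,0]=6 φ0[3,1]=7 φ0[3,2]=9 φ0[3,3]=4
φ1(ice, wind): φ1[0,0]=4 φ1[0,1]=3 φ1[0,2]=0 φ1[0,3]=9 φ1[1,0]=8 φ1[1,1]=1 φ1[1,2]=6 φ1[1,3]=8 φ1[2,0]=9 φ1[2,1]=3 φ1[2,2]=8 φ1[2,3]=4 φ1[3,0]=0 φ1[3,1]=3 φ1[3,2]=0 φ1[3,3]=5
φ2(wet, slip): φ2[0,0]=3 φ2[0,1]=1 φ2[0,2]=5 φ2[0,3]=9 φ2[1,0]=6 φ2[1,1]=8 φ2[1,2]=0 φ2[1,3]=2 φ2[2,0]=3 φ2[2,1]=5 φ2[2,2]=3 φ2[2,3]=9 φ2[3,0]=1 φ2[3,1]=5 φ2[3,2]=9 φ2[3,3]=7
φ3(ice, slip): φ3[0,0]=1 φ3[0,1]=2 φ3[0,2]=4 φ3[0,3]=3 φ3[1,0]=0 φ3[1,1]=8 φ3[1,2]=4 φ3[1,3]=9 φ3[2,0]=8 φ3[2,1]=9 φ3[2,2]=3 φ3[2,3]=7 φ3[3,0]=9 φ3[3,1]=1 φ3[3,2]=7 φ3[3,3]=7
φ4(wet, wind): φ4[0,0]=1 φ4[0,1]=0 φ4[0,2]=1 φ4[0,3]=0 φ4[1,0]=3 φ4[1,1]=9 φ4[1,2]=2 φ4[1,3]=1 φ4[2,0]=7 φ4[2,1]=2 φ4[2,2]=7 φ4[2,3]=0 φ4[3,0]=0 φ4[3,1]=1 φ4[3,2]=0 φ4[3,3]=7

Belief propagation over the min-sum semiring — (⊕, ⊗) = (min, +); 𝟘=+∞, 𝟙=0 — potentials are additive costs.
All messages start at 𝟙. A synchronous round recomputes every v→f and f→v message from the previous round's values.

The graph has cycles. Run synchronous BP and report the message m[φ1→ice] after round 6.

message @ round 6 = [2, 5, 5, 2]

init: all messages = 𝟙 over 4 values
r1 m[φ0→ice] = [0, 0, 1, 4]
r1 m[φ0→wet] = [3, 0, 1, 2]
r1 m[φ1→ice] = [0, 1, 3, 0]
r1 m[φ1→wind] = [0, 1, 0, 4]
r1 m[φ2→wet] = [1, 0, 3, 1]
r1 m[φ2→slip] = [1, 1, 0, 2]
r1 m[φ3→ice] = [1, 0, 3, 1]
r1 m[φ3→slip] = [0, 1, 3, 3]
r1 m[φ4→wet] = [0, 1, 0, 0]
r1 m[φ4→wind] = [0, 0, 0, 0]
r1 m[ice→φ0] = [0, 0, 0, 0]
r1 m[ice→φ1] = [0, 0, 0, 0]
r1 m[ice→φ3] = [0, 0, 0, 0]
r1 m[wet→φ0] = [0, 0, 0, 0]
r1 m[wet→φ2] = [0, 0, 0, 0]
r1 m[wet→φ4] = [0, 0, 0, 0]
r1 m[wind→φ1] = [0, 0, 0, 0]
r1 m[wind→φ4] = [0, 0, 0, 0]
r1 m[slip→φ2] = [0, 0, 0, 0]
r1 m[slip→φ3] = [0, 0, 0, 0]
r2 m[φ0→ice] = [0, 0, 1, 4]
r2 m[φ0→wet] = [3, 0, 1, 2]
r2 m[φ1→ice] = [0, 1, 3, 0]
r2 m[φ1→wind] = [0, 1, 0, 4]
r2 m[φ2→wet] = [1, 0, 3, 1]
r2 m[φ2→slip] = [1, 1, 0, 2]
r2 m[φ3→ice] = [1, 0, 3, 1]
r2 m[φ3→slip] = [0, 1, 3, 3]
r2 m[φ4→wet] = [0, 1, 0, 0]
r2 m[φ4→wind] = [0, 0, 0, 0]
r2 m[ice→φ0] = [1, 1, 6, 1]
r2 m[ice→φ1] = [1, 0, 4, 5]
r2 m[ice→φ3] = [0, 1, 4, 4]
r2 m[wet→φ0] = [1, 1, 3, 1]
r2 m[wet→φ2] = [3, 1, 1, 2]
r2 m[wet→φ4] = [4, 0, 4, 3]
r2 m[wind→φ1] = [0, 0, 0, 0]
r2 m[wind→φ4] = [0, 1, 0, 4]
r2 m[slip→φ2] = [0, 1, 3, 3]
r2 m[slip→φ3] = [1, 1, 0, 2]
r3 m[φ0→ice] = [1, 1, 2, 5]
r3 m[φ0→wet] = [4, 1, 2, 5]
r3 m[φ1→ice] = [0, 1, 3, 0]
r3 m[φ1→wind] = [5, 1, 1, 8]
r3 m[φ2→wet] = [2, 3, 3, 1]
r3 m[φ2→slip] = [3, 4, 1, 3]
r3 m[φ3→ice] = [2, 1, 3, 2]
r3 m[φ3→slip] = [1, 2, 4, 3]
r3 m[φ4→wet] = [1, 2, 3, 0]
r3 m[φ4→wind] = [3, 4, 2, 1]
r3 m[ice→φ0] = [1, 1, 6, 1]
r3 m[ice→φ1] = [1, 0, 4, 5]
r3 m[ice→φ3] = [0, 1, 4, 4]
r3 m[wet→φ0] = [1, 1, 3, 1]
r3 m[wet→φ2] = [3, 1, 1, 2]
r3 m[wet→φ4] = [4, 0, 4, 3]
r3 m[wind→φ1] = [0, 0, 0, 0]
r3 m[wind→φ4] = [0, 1, 0, 4]
r3 m[slip→φ2] = [0, 1, 3, 3]
r3 m[slip→φ3] = [1, 1, 0, 2]
r4 m[φ0→ice] = [1, 1, 2, 5]
r4 m[φ0→wet] = [4, 1, 2, 5]
r4 m[φ1→ice] = [0, 1, 3, 0]
r4 m[φ1→wind] = [5, 1, 1, 8]
r4 m[φ2→wet] = [2, 3, 3, 1]
r4 m[φ2→slip] = [3, 4, 1, 3]
r4 m[φ3→ice] = [2, 1, 3, 2]
r4 m[φ3→slip] = [1, 2, 4, 3]
r4 m[φ4→wet] = [1, 2, 3, 0]
r4 m[φ4→wind] = [3, 4, 2, 1]
r4 m[ice→φ0] = [2, 2, 6, 2]
r4 m[ice→φ1] = [3, 2, 5, 7]
r4 m[ice→φ3] = [1, 2, 5, 5]
r4 m[wet→φ0] = [3, 5, 6, 1]
r4 m[wet→φ2] = [5, 3, 5, 5]
r4 m[wet→φ4] = [6, 4, 5, 6]
r4 m[wind→φ1] = [3, 4, 2, 1]
r4 m[wind→φ4] = [5, 1, 1, 8]
r4 m[slip→φ2] = [1, 2, 4, 3]
r4 m[slip→φ3] = [3, 4, 1, 3]
r5 m[φ0→ice] = [5, 5, 3, 5]
r5 m[φ0→wet] = [5, 2, 3, 6]
r5 m[φ1→ice] = [2, 5, 5, 2]
r5 m[φ1→wind] = [7, 3, 3, 9]
r5 m[φ2→wet] = [3, 4, 4, 2]
r5 m[φ2→slip] = [6, 6, 3, 5]
r5 m[φ3→ice] = [4, 3, 4, 5]
r5 m[φ3→slip] = [2, 3, 5, 4]
r5 m[φ4→wet] = [1, 3, 3, 1]
r5 m[φ4→wind] = [6, 6, 6, 5]
r5 m[ice→φ0] = [2, 2, 6, 2]
r5 m[ice→φ1] = [3, 2, 5, 7]
r5 m[ice→φ3] = [1, 2, 5, 5]
r5 m[wet→φ0] = [3, 5, 6, 1]
r5 m[wet→φ2] = [5, 3, 5, 5]
r5 m[wet→φ4] = [6, 4, 5, 6]
r5 m[wind→φ1] = [3, 4, 2, 1]
r5 m[wind→φ4] = [5, 1, 1, 8]
r5 m[slip→φ2] = [1, 2, 4, 3]
r5 m[slip→φ3] = [3, 4, 1, 3]
r6 m[φ0→ice] = [5, 5, 3, 5]
r6 m[φ0→wet] = [5, 2, 3, 6]
r6 m[φ1→ice] = [2, 5, 5, 2]
r6 m[φ1→wind] = [7, 3, 3, 9]
r6 m[φ2→wet] = [3, 4, 4, 2]
r6 m[φ2→slip] = [6, 6, 3, 5]
r6 m[φ3→ice] = [4, 3, 4, 5]
r6 m[φ3→slip] = [2, 3, 5, 4]
r6 m[φ4→wet] = [1, 3, 3, 1]
r6 m[φ4→wind] = [6, 6, 6, 5]
r6 m[ice→φ0] = [6, 8, 9, 7]
r6 m[ice→φ1] = [9, 8, 7, 10]
r6 m[ice→φ3] = [7, 10, 8, 7]
r6 m[wet→φ0] = [4, 7, 7, 3]
r6 m[wet→φ2] = [6, 5, 6, 7]
r6 m[wet→φ4] = [8, 6, 7, 8]
r6 m[wind→φ1] = [6, 6, 6, 5]
r6 m[wind→φ4] = [7, 3, 3, 9]
r6 m[slip→φ2] = [2, 3, 5, 4]
r6 m[slip→φ3] = [6, 6, 3, 5]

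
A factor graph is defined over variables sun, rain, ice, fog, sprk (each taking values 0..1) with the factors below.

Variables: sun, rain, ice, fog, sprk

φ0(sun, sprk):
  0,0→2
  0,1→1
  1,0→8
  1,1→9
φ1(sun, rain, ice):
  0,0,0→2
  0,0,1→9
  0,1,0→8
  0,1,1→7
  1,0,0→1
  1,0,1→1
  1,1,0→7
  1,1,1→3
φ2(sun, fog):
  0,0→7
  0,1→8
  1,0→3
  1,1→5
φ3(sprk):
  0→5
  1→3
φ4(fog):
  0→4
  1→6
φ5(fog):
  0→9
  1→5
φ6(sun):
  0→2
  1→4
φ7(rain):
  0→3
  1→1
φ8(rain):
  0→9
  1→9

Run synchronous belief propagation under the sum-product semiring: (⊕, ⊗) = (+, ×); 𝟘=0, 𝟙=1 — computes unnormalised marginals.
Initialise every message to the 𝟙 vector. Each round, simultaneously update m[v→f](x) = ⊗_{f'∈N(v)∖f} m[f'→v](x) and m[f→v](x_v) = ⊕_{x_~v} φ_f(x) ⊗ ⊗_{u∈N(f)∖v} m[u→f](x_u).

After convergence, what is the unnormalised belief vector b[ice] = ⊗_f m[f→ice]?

init: all messages = 𝟙 over 2 values
r1 m[φ0→sun] = [3, 17]
r1 m[φ0→sprk] = [10, 10]
r1 m[φ1→sun] = [26, 12]
r1 m[φ1→rain] = [13, 25]
r1 m[φ1→ice] = [18, 20]
r1 m[φ2→sun] = [15, 8]
r1 m[φ2→fog] = [10, 13]
r1 m[φ3→sprk] = [5, 3]
r1 m[φ4→fog] = [4, 6]
r1 m[φ5→fog] = [9, 5]
r1 m[φ6→sun] = [2, 4]
r1 m[φ7→rain] = [3, 1]
r1 m[φ8→rain] = [9, 9]
r1 m[sun→φ0] = [1, 1]
r1 m[sun→φ1] = [1, 1]
r1 m[sun→φ2] = [1, 1]
r1 m[sun→φ6] = [1, 1]
r1 m[rain→φ1] = [1, 1]
r1 m[rain→φ7] = [1, 1]
r1 m[rain→φ8] = [1, 1]
r1 m[ice→φ1] = [1, 1]
r1 m[fog→φ2] = [1, 1]
r1 m[fog→φ4] = [1, 1]
r1 m[fog→φ5] = [1, 1]
r1 m[sprk→φ0] = [1, 1]
r1 m[sprk→φ3] = [1, 1]
r2 m[φ0→sun] = [3, 17]
r2 m[φ0→sprk] = [10, 10]
r2 m[φ1→sun] = [26, 12]
r2 m[φ1→rain] = [13, 25]
r2 m[φ1→ice] = [18, 20]
r2 m[φ2→sun] = [15, 8]
r2 m[φ2→fog] = [10, 13]
r2 m[φ3→sprk] = [5, 3]
r2 m[φ4→fog] = [4, 6]
r2 m[φ5→fog] = [9, 5]
r2 m[φ6→sun] = [2, 4]
r2 m[φ7→rain] = [3, 1]
r2 m[φ8→rain] = [9, 9]
r2 m[sun→φ0] = [780, 384]
r2 m[sun→φ1] = [90, 544]
r2 m[sun→φ2] = [156, 816]
r2 m[sun→φ6] = [1170, 1632]
r2 m[rain→φ1] = [27, 9]
r2 m[rain→φ7] = [117, 225]
r2 m[rain→φ8] = [39, 25]
r2 m[ice→φ1] = [1, 1]
r2 m[fog→φ2] = [36, 30]
r2 m[fog→φ4] = [90, 65]
r2 m[fog→φ5] = [40, 78]
r2 m[sprk→φ0] = [5, 3]
r2 m[sprk→φ3] = [10, 10]
r3 m[φ0→sun] = [13, 67]
r3 m[φ0→sprk] = [4632, 4236]
r3 m[φ1→sun] = [432, 144]
r3 m[φ1→rain] = [2078, 6790]
r3 m[φ1→ice] = [60300, 56916]
r3 m[φ2→sun] = [492, 258]
r3 m[φ2→fog] = [3540, 5328]
r3 m[φ3→sprk] = [5, 3]
r3 m[φ4→fog] = [4, 6]
r3 m[φ5→fog] = [9, 5]
r3 m[φ6→sun] = [2, 4]
r3 m[φ7→rain] = [3, 1]
r3 m[φ8→rain] = [9, 9]
r3 m[sun→φ0] = [780, 384]
r3 m[sun→φ1] = [90, 544]
r3 m[sun→φ2] = [156, 816]
r3 m[sun→φ6] = [1170, 1632]
r3 m[rain→φ1] = [27, 9]
r3 m[rain→φ7] = [117, 225]
r3 m[rain→φ8] = [39, 25]
r3 m[ice→φ1] = [1, 1]
r3 m[fog→φ2] = [36, 30]
r3 m[fog→φ4] = [90, 65]
r3 m[fog→φ5] = [40, 78]
r3 m[sprk→φ0] = [5, 3]
r3 m[sprk→φ3] = [10, 10]
r4 m[φ0→sun] = [13, 67]
r4 m[φ0→sprk] = [4632, 4236]
r4 m[φ1→sun] = [432, 144]
r4 m[φ1→rain] = [2078, 6790]
r4 m[φ1→ice] = [60300, 56916]
r4 m[φ2→sun] = [492, 258]
r4 m[φ2→fog] = [3540, 5328]
r4 m[φ3→sprk] = [5, 3]
r4 m[φ4→fog] = [4, 6]
r4 m[φ5→fog] = [9, 5]
r4 m[φ6→sun] = [2, 4]
r4 m[φ7→rain] = [3, 1]
r4 m[φ8→rain] = [9, 9]
r4 m[sun→φ0] = [425088, 148608]
r4 m[sun→φ1] = [12792, 69144]
r4 m[sun→φ2] = [11232, 38592]
r4 m[sun→φ6] = [2763072, 2489184]
r4 m[rain→φ1] = [27, 9]
r4 m[rain→φ7] = [18702, 61110]
r4 m[rain→φ8] = [6234, 6790]
r4 m[ice→φ1] = [1, 1]
r4 m[fog→φ2] = [36, 30]
r4 m[fog→φ4] = [31860, 26640]
r4 m[fog→φ5] = [14160, 31968]
r4 m[sprk→φ0] = [5, 3]
r4 m[sprk→φ3] = [4632, 4236]
r5 m[φ0→sun] = [13, 67]
r5 m[φ0→sprk] = [2039040, 1762560]
r5 m[φ1→sun] = [432, 144]
r5 m[φ1→rain] = [279000, 883320]
r5 m[φ1→ice] = [7834752, 7648128]
r5 m[φ2→sun] = [492, 258]
r5 m[φ2→fog] = [194400, 282816]
r5 m[φ3→sprk] = [5, 3]
r5 m[φ4→fog] = [4, 6]
r5 m[φ5→fog] = [9, 5]
r5 m[φ6→sun] = [2, 4]
r5 m[φ7→rain] = [3, 1]
r5 m[φ8→rain] = [9, 9]
r5 m[sun→φ0] = [425088, 148608]
r5 m[sun→φ1] = [12792, 69144]
r5 m[sun→φ2] = [11232, 38592]
r5 m[sun→φ6] = [2763072, 2489184]
r5 m[rain→φ1] = [27, 9]
r5 m[rain→φ7] = [18702, 61110]
r5 m[rain→φ8] = [6234, 6790]
r5 m[ice→φ1] = [1, 1]
r5 m[fog→φ2] = [36, 30]
r5 m[fog→φ4] = [31860, 26640]
r5 m[fog→φ5] = [14160, 31968]
r5 m[sprk→φ0] = [5, 3]
r5 m[sprk→φ3] = [4632, 4236]
r6 m[φ0→sun] = [13, 67]
r6 m[φ0→sprk] = [2039040, 1762560]
r6 m[φ1→sun] = [432, 144]
r6 m[φ1→rain] = [279000, 883320]
r6 m[φ1→ice] = [7834752, 7648128]
r6 m[φ2→sun] = [492, 258]
r6 m[φ2→fog] = [194400, 282816]
r6 m[φ3→sprk] = [5, 3]
r6 m[φ4→fog] = [4, 6]
r6 m[φ5→fog] = [9, 5]
r6 m[φ6→sun] = [2, 4]
r6 m[φ7→rain] = [3, 1]
r6 m[φ8→rain] = [9, 9]
r6 m[sun→φ0] = [425088, 148608]
r6 m[sun→φ1] = [12792, 69144]
r6 m[sun→φ2] = [11232, 38592]
r6 m[sun→φ6] = [2763072, 2489184]
r6 m[rain→φ1] = [27, 9]
r6 m[rain→φ7] = [2511000, 7949880]
r6 m[rain→φ8] = [837000, 883320]
r6 m[ice→φ1] = [1, 1]
r6 m[fog→φ2] = [36, 30]
r6 m[fog→φ4] = [1749600, 1414080]
r6 m[fog→φ5] = [777600, 1696896]
r6 m[sprk→φ0] = [5, 3]
r6 m[sprk→φ3] = [2039040, 1762560]
r7 m[φ0→sun] = [13, 67]
r7 m[φ0→sprk] = [2039040, 1762560]
r7 m[φ1→sun] = [432, 144]
r7 m[φ1→rain] = [279000, 883320]
r7 m[φ1→ice] = [7834752, 7648128]
r7 m[φ2→sun] = [492, 258]
r7 m[φ2→fog] = [194400, 282816]
r7 m[φ3→sprk] = [5, 3]
r7 m[φ4→fog] = [4, 6]
r7 m[φ5→fog] = [9, 5]
r7 m[φ6→sun] = [2, 4]
r7 m[φ7→rain] = [3, 1]
r7 m[φ8→rain] = [9, 9]
r7 m[sun→φ0] = [425088, 148608]
r7 m[sun→φ1] = [12792, 69144]
r7 m[sun→φ2] = [11232, 38592]
r7 m[sun→φ6] = [2763072, 2489184]
r7 m[rain→φ1] = [27, 9]
r7 m[rain→φ7] = [2511000, 7949880]
r7 m[rain→φ8] = [837000, 883320]
r7 m[ice→φ1] = [1, 1]
r7 m[fog→φ2] = [36, 30]
r7 m[fog→φ4] = [1749600, 1414080]
r7 m[fog→φ5] = [777600, 1696896]
r7 m[sprk→φ0] = [5, 3]
r7 m[sprk→φ3] = [2039040, 1762560]
fixed point reached at round 7
b[ice] = ⊗ incoming = [7834752, 7648128]

b[ice] = [7834752, 7648128]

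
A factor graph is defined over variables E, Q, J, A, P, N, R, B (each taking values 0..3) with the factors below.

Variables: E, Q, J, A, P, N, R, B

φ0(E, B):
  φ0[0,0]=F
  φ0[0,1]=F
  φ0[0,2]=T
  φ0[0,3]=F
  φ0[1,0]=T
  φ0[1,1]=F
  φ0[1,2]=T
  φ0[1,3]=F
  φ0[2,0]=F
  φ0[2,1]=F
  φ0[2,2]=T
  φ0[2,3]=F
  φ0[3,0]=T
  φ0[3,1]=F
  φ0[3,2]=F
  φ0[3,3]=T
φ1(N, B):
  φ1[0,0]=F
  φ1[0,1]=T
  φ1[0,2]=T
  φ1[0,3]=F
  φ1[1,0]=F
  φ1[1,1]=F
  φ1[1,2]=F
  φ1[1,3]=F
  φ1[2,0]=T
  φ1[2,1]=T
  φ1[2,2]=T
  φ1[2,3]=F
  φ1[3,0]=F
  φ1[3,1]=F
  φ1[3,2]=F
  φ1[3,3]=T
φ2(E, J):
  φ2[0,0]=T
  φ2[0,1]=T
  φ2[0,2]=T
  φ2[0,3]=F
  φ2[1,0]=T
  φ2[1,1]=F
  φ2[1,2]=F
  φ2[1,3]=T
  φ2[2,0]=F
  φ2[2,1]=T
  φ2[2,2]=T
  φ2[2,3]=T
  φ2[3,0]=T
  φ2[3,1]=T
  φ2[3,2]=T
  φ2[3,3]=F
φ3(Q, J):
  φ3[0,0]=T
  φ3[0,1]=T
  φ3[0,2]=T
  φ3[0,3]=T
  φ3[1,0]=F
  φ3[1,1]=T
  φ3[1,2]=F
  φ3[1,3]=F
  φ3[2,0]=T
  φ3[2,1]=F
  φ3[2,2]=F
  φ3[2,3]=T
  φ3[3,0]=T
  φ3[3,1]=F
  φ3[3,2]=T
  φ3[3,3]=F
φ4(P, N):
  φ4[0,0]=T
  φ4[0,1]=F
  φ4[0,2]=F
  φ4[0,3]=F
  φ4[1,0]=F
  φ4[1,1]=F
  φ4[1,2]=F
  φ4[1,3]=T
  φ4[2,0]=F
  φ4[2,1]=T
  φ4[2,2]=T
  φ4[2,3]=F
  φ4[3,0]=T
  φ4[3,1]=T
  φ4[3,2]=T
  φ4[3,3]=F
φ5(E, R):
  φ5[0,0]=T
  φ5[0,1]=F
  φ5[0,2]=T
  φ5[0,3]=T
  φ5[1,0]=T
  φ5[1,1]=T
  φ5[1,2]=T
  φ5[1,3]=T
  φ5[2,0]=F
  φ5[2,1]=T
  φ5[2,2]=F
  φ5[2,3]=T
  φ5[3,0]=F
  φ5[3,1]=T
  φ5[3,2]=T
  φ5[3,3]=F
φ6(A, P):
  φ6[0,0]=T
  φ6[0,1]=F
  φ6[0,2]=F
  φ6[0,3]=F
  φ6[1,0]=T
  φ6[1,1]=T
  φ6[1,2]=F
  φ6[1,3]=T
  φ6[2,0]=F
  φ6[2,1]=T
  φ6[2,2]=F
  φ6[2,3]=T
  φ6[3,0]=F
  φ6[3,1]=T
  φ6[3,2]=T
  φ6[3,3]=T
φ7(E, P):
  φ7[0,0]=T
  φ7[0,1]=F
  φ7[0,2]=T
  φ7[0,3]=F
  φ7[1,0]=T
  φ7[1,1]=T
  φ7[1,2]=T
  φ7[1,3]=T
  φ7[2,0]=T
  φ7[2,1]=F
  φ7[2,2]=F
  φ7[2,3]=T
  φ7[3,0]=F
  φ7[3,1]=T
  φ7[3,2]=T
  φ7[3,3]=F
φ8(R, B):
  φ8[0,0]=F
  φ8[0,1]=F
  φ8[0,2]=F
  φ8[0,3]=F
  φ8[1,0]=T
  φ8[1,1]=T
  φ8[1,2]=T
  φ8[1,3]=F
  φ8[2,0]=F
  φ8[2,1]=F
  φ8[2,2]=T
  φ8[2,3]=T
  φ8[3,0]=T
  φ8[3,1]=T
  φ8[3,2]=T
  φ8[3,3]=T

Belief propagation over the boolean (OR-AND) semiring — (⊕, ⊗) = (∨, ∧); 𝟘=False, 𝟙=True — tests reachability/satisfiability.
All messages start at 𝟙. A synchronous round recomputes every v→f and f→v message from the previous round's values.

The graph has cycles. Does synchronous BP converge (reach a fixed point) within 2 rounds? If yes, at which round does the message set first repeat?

NOT CONVERGED within 2 rounds

init: all messages = 𝟙 over 4 values
r1 m[φ0→E] = [T, T, T, T]
r1 m[φ0→B] = [T, F, T, T]
r1 m[φ1→N] = [T, F, T, T]
r1 m[φ1→B] = [T, T, T, T]
r1 m[φ2→E] = [T, T, T, T]
r1 m[φ2→J] = [T, T, T, T]
r1 m[φ3→Q] = [T, T, T, T]
r1 m[φ3→J] = [T, T, T, T]
r1 m[φ4→P] = [T, T, T, T]
r1 m[φ4→N] = [T, T, T, T]
r1 m[φ5→E] = [T, T, T, T]
r1 m[φ5→R] = [T, T, T, T]
r1 m[φ6→A] = [T, T, T, T]
r1 m[φ6→P] = [T, T, T, T]
r1 m[φ7→E] = [T, T, T, T]
r1 m[φ7→P] = [T, T, T, T]
r1 m[φ8→R] = [F, T, T, T]
r1 m[φ8→B] = [T, T, T, T]
r1 m[E→φ0] = [T, T, T, T]
r1 m[E→φ2] = [T, T, T, T]
r1 m[E→φ5] = [T, T, T, T]
r1 m[E→φ7] = [T, T, T, T]
r1 m[Q→φ3] = [T, T, T, T]
r1 m[J→φ2] = [T, T, T, T]
r1 m[J→φ3] = [T, T, T, T]
r1 m[A→φ6] = [T, T, T, T]
r1 m[P→φ4] = [T, T, T, T]
r1 m[P→φ6] = [T, T, T, T]
r1 m[P→φ7] = [T, T, T, T]
r1 m[N→φ1] = [T, T, T, T]
r1 m[N→φ4] = [T, T, T, T]
r1 m[R→φ5] = [T, T, T, T]
r1 m[R→φ8] = [T, T, T, T]
r1 m[B→φ0] = [T, T, T, T]
r1 m[B→φ1] = [T, T, T, T]
r1 m[B→φ8] = [T, T, T, T]
r2 m[φ0→E] = [T, T, T, T]
r2 m[φ0→B] = [T, F, T, T]
r2 m[φ1→N] = [T, F, T, T]
r2 m[φ1→B] = [T, T, T, T]
r2 m[φ2→E] = [T, T, T, T]
r2 m[φ2→J] = [T, T, T, T]
r2 m[φ3→Q] = [T, T, T, T]
r2 m[φ3→J] = [T, T, T, T]
r2 m[φ4→P] = [T, T, T, T]
r2 m[φ4→N] = [T, T, T, T]
r2 m[φ5→E] = [T, T, T, T]
r2 m[φ5→R] = [T, T, T, T]
r2 m[φ6→A] = [T, T, T, T]
r2 m[φ6→P] = [T, T, T, T]
r2 m[φ7→E] = [T, T, T, T]
r2 m[φ7→P] = [T, T, T, T]
r2 m[φ8→R] = [F, T, T, T]
r2 m[φ8→B] = [T, T, T, T]
r2 m[E→φ0] = [T, T, T, T]
r2 m[E→φ2] = [T, T, T, T]
r2 m[E→φ5] = [T, T, T, T]
r2 m[E→φ7] = [T, T, T, T]
r2 m[Q→φ3] = [T, T, T, T]
r2 m[J→φ2] = [T, T, T, T]
r2 m[J→φ3] = [T, T, T, T]
r2 m[A→φ6] = [T, T, T, T]
r2 m[P→φ4] = [T, T, T, T]
r2 m[P→φ6] = [T, T, T, T]
r2 m[P→φ7] = [T, T, T, T]
r2 m[N→φ1] = [T, T, T, T]
r2 m[N→φ4] = [T, F, T, T]
r2 m[R→φ5] = [F, T, T, T]
r2 m[R→φ8] = [T, T, T, T]
r2 m[B→φ0] = [T, T, T, T]
r2 m[B→φ1] = [T, F, T, T]
r2 m[B→φ8] = [T, F, T, T]
no fixed point within 2 rounds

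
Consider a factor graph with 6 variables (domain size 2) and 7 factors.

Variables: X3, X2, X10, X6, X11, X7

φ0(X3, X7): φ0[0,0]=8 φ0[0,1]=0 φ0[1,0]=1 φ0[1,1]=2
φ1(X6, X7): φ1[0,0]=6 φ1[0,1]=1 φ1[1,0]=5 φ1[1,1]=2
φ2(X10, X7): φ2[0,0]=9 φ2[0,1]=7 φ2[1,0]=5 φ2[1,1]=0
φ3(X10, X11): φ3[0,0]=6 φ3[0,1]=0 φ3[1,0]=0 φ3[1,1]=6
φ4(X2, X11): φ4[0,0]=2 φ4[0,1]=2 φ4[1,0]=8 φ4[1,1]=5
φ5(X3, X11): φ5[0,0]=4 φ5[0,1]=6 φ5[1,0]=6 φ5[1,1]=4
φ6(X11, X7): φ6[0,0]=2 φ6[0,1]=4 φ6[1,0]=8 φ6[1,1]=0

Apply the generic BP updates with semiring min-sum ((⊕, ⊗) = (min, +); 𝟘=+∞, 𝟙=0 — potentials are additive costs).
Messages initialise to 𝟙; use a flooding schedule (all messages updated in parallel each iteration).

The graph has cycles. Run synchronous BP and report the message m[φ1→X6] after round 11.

message @ round 11 = [61, 62]

init: all messages = 𝟙 over 2 values
r1 m[φ0→X3] = [0, 1]
r1 m[φ0→X7] = [1, 0]
r1 m[φ1→X6] = [1, 2]
r1 m[φ1→X7] = [5, 1]
r1 m[φ2→X10] = [7, 0]
r1 m[φ2→X7] = [5, 0]
r1 m[φ3→X10] = [0, 0]
r1 m[φ3→X11] = [0, 0]
r1 m[φ4→X2] = [2, 5]
r1 m[φ4→X11] = [2, 2]
r1 m[φ5→X3] = [4, 4]
r1 m[φ5→X11] = [4, 4]
r1 m[φ6→X11] = [2, 0]
r1 m[φ6→X7] = [2, 0]
r1 m[X3→φ0] = [0, 0]
r1 m[X3→φ5] = [0, 0]
r1 m[X2→φ4] = [0, 0]
r1 m[X10→φ2] = [0, 0]
r1 m[X10→φ3] = [0, 0]
r1 m[X6→φ1] = [0, 0]
r1 m[X11→φ3] = [0, 0]
r1 m[X11→φ4] = [0, 0]
r1 m[X11→φ5] = [0, 0]
r1 m[X11→φ6] = [0, 0]
r1 m[X7→φ0] = [0, 0]
r1 m[X7→φ1] = [0, 0]
r1 m[X7→φ2] = [0, 0]
r1 m[X7→φ6] = [0, 0]
r2 m[φ0→X3] = [0, 1]
r2 m[φ0→X7] = [1, 0]
r2 m[φ1→X6] = [1, 2]
r2 m[φ1→X7] = [5, 1]
r2 m[φ2→X10] = [7, 0]
r2 m[φ2→X7] = [5, 0]
r2 m[φ3→X10] = [0, 0]
r2 m[φ3→X11] = [0, 0]
r2 m[φ4→X2] = [2, 5]
r2 m[φ4→X11] = [2, 2]
r2 m[φ5→X3] = [4, 4]
r2 m[φ5→X11] = [4, 4]
r2 m[φ6→X11] = [2, 0]
r2 m[φ6→X7] = [2, 0]
r2 m[X3→φ0] = [4, 4]
r2 m[X3→φ5] = [0, 1]
r2 m[X2→φ4] = [0, 0]
r2 m[X10→φ2] = [0, 0]
r2 m[X10→φ3] = [7, 0]
r2 m[X6→φ1] = [0, 0]
r2 m[X11→φ3] = [8, 6]
r2 m[X11→φ4] = [6, 4]
r2 m[X11→φ5] = [4, 2]
r2 m[X11→φ6] = [6, 6]
r2 m[X7→φ0] = [12, 1]
r2 m[X7→φ1] = [8, 0]
r2 m[X7→φ2] = [8, 1]
r2 m[X7→φ6] = [11, 1]
r3 m[φ0→X3] = [1, 3]
r3 m[φ0→X7] = [5, 4]
r3 m[φ1→X6] = [1, 2]
r3 m[φ1→X7] = [5, 1]
r3 m[φ2→X10] = [8, 1]
r3 m[φ2→X7] = [5, 0]
r3 m[φ3→X10] = [6, 8]
r3 m[φ3→X11] = [0, 6]
r3 m[φ4→X2] = [6, 9]
r3 m[φ4→X11] = [2, 2]
r3 m[φ5→X3] = [8, 6]
r3 m[φ5→X11] = [4, 5]
r3 m[φ6→X11] = [5, 1]
r3 m[φ6→X7] = [8, 6]
r3 m[X3→φ0] = [4, 4]
r3 m[X3→φ5] = [0, 1]
r3 m[X2→φ4] = [0, 0]
r3 m[X10→φ2] = [0, 0]
r3 m[X10→φ3] = [7, 0]
r3 m[X6→φ1] = [0, 0]
r3 m[X11→φ3] = [8, 6]
r3 m[X11→φ4] = [6, 4]
r3 m[X11→φ5] = [4, 2]
r3 m[X11→φ6] = [6, 6]
r3 m[X7→φ0] = [12, 1]
r3 m[X7→φ1] = [8, 0]
r3 m[X7→φ2] = [8, 1]
r3 m[X7→φ6] = [11, 1]
r4 m[φ0→X3] = [1, 3]
r4 m[φ0→X7] = [5, 4]
r4 m[φ1→X6] = [1, 2]
r4 m[φ1→X7] = [5, 1]
r4 m[φ2→X10] = [8, 1]
r4 m[φ2→X7] = [5, 0]
r4 m[φ3→X10] = [6, 8]
r4 m[φ3→X11] = [0, 6]
r4 m[φ4→X2] = [6, 9]
r4 m[φ4→X11] = [2, 2]
r4 m[φ5→X3] = [8, 6]
r4 m[φ5→X11] = [4, 5]
r4 m[φ6→X11] = [5, 1]
r4 m[φ6→X7] = [8, 6]
r4 m[X3→φ0] = [8, 6]
r4 m[X3→φ5] = [1, 3]
r4 m[X2→φ4] = [0, 0]
r4 m[X10→φ2] = [6, 8]
r4 m[X10→φ3] = [8, 1]
r4 m[X6→φ1] = [0, 0]
r4 m[X11→φ3] = [11, 8]
r4 m[X11→φ4] = [9, 12]
r4 m[X11→φ5] = [7, 9]
r4 m[X11→φ6] = [6, 13]
r4 m[X7→φ0] = [18, 7]
r4 m[X7→φ1] = [18, 10]
r4 m[X7→φ2] = [18, 11]
r4 m[X7→φ6] = [15, 5]
r5 m[φ0→X3] = [7, 9]
r5 m[φ0→X7] = [7, 8]
r5 m[φ1→X6] = [11, 12]
r5 m[φ1→X7] = [5, 1]
r5 m[φ2→X10] = [18, 11]
r5 m[φ2→X7] = [13, 8]
r5 m[φ3→X10] = [8, 11]
r5 m[φ3→X11] = [1, 7]
r5 m[φ4→X2] = [11, 17]
r5 m[φ4→X11] = [2, 2]
r5 m[φ5→X3] = [11, 13]
r5 m[φ5→X11] = [5, 7]
r5 m[φ6→X11] = [9, 5]
r5 m[φ6→X7] = [8, 10]
r5 m[X3→φ0] = [8, 6]
r5 m[X3→φ5] = [1, 3]
r5 m[X2→φ4] = [0, 0]
r5 m[X10→φ2] = [6, 8]
r5 m[X10→φ3] = [8, 1]
r5 m[X6→φ1] = [0, 0]
r5 m[X11→φ3] = [11, 8]
r5 m[X11→φ4] = [9, 12]
r5 m[X11→φ5] = [7, 9]
r5 m[X11→φ6] = [6, 13]
r5 m[X7→φ0] = [18, 7]
r5 m[X7→φ1] = [18, 10]
r5 m[X7→φ2] = [18, 11]
r5 m[X7→φ6] = [15, 5]
r6 m[φ0→X3] = [7, 9]
r6 m[φ0→X7] = [7, 8]
r6 m[φ1→X6] = [11, 12]
r6 m[φ1→X7] = [5, 1]
r6 m[φ2→X10] = [18, 11]
r6 m[φ2→X7] = [13, 8]
r6 m[φ3→X10] = [8, 11]
r6 m[φ3→X11] = [1, 7]
r6 m[φ4→X2] = [11, 17]
r6 m[φ4→X11] = [2, 2]
r6 m[φ5→X3] = [11, 13]
r6 m[φ5→X11] = [5, 7]
r6 m[φ6→X11] = [9, 5]
r6 m[φ6→X7] = [8, 10]
r6 m[X3→φ0] = [11, 13]
r6 m[X3→φ5] = [7, 9]
r6 m[X2→φ4] = [0, 0]
r6 m[X10→φ2] = [8, 11]
r6 m[X10→φ3] = [18, 11]
r6 m[X6→φ1] = [0, 0]
r6 m[X11→φ3] = [16, 14]
r6 m[X11→φ4] = [15, 19]
r6 m[X11→φ5] = [12, 14]
r6 m[X11→φ6] = [8, 16]
r6 m[X7→φ0] = [26, 19]
r6 m[X7→φ1] = [28, 26]
r6 m[X7→φ2] = [20, 19]
r6 m[X7→φ6] = [25, 17]
r7 m[φ0→X3] = [19, 21]
r7 m[φ0→X7] = [14, 11]
r7 m[φ1→X6] = [27, 28]
r7 m[φ1→X7] = [5, 1]
r7 m[φ2→X10] = [26, 19]
r7 m[φ2→X7] = [16, 11]
r7 m[φ3→X10] = [14, 16]
r7 m[φ3→X11] = [11, 17]
r7 m[φ4→X2] = [17, 23]
r7 m[φ4→X11] = [2, 2]
r7 m[φ5→X3] = [16, 18]
r7 m[φ5→X11] = [11, 13]
r7 m[φ6→X11] = [21, 17]
r7 m[φ6→X7] = [10, 12]
r7 m[X3→φ0] = [11, 13]
r7 m[X3→φ5] = [7, 9]
r7 m[X2→φ4] = [0, 0]
r7 m[X10→φ2] = [8, 11]
r7 m[X10→φ3] = [18, 11]
r7 m[X6→φ1] = [0, 0]
r7 m[X11→φ3] = [16, 14]
r7 m[X11→φ4] = [15, 19]
r7 m[X11→φ5] = [12, 14]
r7 m[X11→φ6] = [8, 16]
r7 m[X7→φ0] = [26, 19]
r7 m[X7→φ1] = [28, 26]
r7 m[X7→φ2] = [20, 19]
r7 m[X7→φ6] = [25, 17]
r8 m[φ0→X3] = [19, 21]
r8 m[φ0→X7] = [14, 11]
r8 m[φ1→X6] = [27, 28]
r8 m[φ1→X7] = [5, 1]
r8 m[φ2→X10] = [26, 19]
r8 m[φ2→X7] = [16, 11]
r8 m[φ3→X10] = [14, 16]
r8 m[φ3→X11] = [11, 17]
r8 m[φ4→X2] = [17, 23]
r8 m[φ4→X11] = [2, 2]
r8 m[φ5→X3] = [16, 18]
r8 m[φ5→X11] = [11, 13]
r8 m[φ6→X11] = [21, 17]
r8 m[φ6→X7] = [10, 12]
r8 m[X3→φ0] = [16, 18]
r8 m[X3→φ5] = [19, 21]
r8 m[X2→φ4] = [0, 0]
r8 m[X10→φ2] = [14, 16]
r8 m[X10→φ3] = [26, 19]
r8 m[X6→φ1] = [0, 0]
r8 m[X11→φ3] = [34, 32]
r8 m[X11→φ4] = [43, 47]
r8 m[X11→φ5] = [34, 36]
r8 m[X11→φ6] = [24, 32]
r8 m[X7→φ0] = [31, 24]
r8 m[X7→φ1] = [40, 34]
r8 m[X7→φ2] = [29, 24]
r8 m[X7→φ6] = [35, 23]
r9 m[φ0→X3] = [24, 26]
r9 m[φ0→X7] = [19, 16]
r9 m[φ1→X6] = [35, 36]
r9 m[φ1→X7] = [5, 1]
r9 m[φ2→X10] = [31, 24]
r9 m[φ2→X7] = [21, 16]
r9 m[φ3→X10] = [32, 34]
r9 m[φ3→X11] = [19, 25]
r9 m[φ4→X2] = [45, 51]
r9 m[φ4→X11] = [2, 2]
r9 m[φ5→X3] = [38, 40]
r9 m[φ5→X11] = [23, 25]
r9 m[φ6→X11] = [27, 23]
r9 m[φ6→X7] = [26, 28]
r9 m[X3→φ0] = [16, 18]
r9 m[X3→φ5] = [19, 21]
r9 m[X2→φ4] = [0, 0]
r9 m[X10→φ2] = [14, 16]
r9 m[X10→φ3] = [26, 19]
r9 m[X6→φ1] = [0, 0]
r9 m[X11→φ3] = [34, 32]
r9 m[X11→φ4] = [43, 47]
r9 m[X11→φ5] = [34, 36]
r9 m[X11→φ6] = [24, 32]
r9 m[X7→φ0] = [31, 24]
r9 m[X7→φ1] = [40, 34]
r9 m[X7→φ2] = [29, 24]
r9 m[X7→φ6] = [35, 23]
r10 m[φ0→X3] = [24, 26]
r10 m[φ0→X7] = [19, 16]
r10 m[φ1→X6] = [35, 36]
r10 m[φ1→X7] = [5, 1]
r10 m[φ2→X10] = [31, 24]
r10 m[φ2→X7] = [21, 16]
r10 m[φ3→X10] = [32, 34]
r10 m[φ3→X11] = [19, 25]
r10 m[φ4→X2] = [45, 51]
r10 m[φ4→X11] = [2, 2]
r10 m[φ5→X3] = [38, 40]
r10 m[φ5→X11] = [23, 25]
r10 m[φ6→X11] = [27, 23]
r10 m[φ6→X7] = [26, 28]
r10 m[X3→φ0] = [38, 40]
r10 m[X3→φ5] = [24, 26]
r10 m[X2→φ4] = [0, 0]
r10 m[X10→φ2] = [32, 34]
r10 m[X10→φ3] = [31, 24]
r10 m[X6→φ1] = [0, 0]
r10 m[X11→φ3] = [52, 50]
r10 m[X11→φ4] = [69, 73]
r10 m[X11→φ5] = [48, 50]
r10 m[X11→φ6] = [44, 52]
r10 m[X7→φ0] = [52, 45]
r10 m[X7→φ1] = [66, 60]
r10 m[X7→φ2] = [50, 45]
r10 m[X7→φ6] = [45, 33]
r11 m[φ0→X3] = [45, 47]
r11 m[φ0→X7] = [41, 38]
r11 m[φ1→X6] = [61, 62]
r11 m[φ1→X7] = [5, 1]
r11 m[φ2→X10] = [52, 45]
r11 m[φ2→X7] = [39, 34]
r11 m[φ3→X10] = [50, 52]
r11 m[φ3→X11] = [24, 30]
r11 m[φ4→X2] = [71, 77]
r11 m[φ4→X11] = [2, 2]
r11 m[φ5→X3] = [52, 54]
r11 m[φ5→X11] = [28, 30]
r11 m[φ6→X11] = [37, 33]
r11 m[φ6→X7] = [46, 48]
r11 m[X3→φ0] = [38, 40]
r11 m[X3→φ5] = [24, 26]
r11 m[X2→φ4] = [0, 0]
r11 m[X10→φ2] = [32, 34]
r11 m[X10→φ3] = [31, 24]
r11 m[X6→φ1] = [0, 0]
r11 m[X11→φ3] = [52, 50]
r11 m[X11→φ4] = [69, 73]
r11 m[X11→φ5] = [48, 50]
r11 m[X11→φ6] = [44, 52]
r11 m[X7→φ0] = [52, 45]
r11 m[X7→φ1] = [66, 60]
r11 m[X7→φ2] = [50, 45]
r11 m[X7→φ6] = [45, 33]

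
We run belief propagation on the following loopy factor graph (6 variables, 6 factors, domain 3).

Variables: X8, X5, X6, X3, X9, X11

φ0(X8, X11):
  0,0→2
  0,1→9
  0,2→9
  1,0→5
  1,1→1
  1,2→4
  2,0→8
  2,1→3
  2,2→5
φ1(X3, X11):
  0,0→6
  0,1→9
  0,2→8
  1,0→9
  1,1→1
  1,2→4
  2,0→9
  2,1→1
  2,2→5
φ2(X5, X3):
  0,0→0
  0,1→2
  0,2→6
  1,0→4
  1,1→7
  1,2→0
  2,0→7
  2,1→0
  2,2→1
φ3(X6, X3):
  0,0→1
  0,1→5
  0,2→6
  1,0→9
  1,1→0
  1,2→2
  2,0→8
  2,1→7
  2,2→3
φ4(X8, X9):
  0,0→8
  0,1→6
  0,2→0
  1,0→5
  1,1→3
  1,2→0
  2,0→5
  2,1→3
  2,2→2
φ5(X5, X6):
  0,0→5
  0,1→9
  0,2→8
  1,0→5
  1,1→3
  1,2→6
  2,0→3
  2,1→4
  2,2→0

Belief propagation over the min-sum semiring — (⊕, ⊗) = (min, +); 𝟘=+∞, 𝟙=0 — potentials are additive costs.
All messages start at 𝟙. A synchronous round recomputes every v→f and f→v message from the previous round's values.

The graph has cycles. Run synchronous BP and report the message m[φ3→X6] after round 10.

init: all messages = 𝟙 over 3 values
r1 m[φ0→X8] = [2, 1, 3]
r1 m[φ0→X11] = [2, 1, 4]
r1 m[φ1→X3] = [6, 1, 1]
r1 m[φ1→X11] = [6, 1, 4]
r1 m[φ2→X5] = [0, 0, 0]
r1 m[φ2→X3] = [0, 0, 0]
r1 m[φ3→X6] = [1, 0, 3]
r1 m[φ3→X3] = [1, 0, 2]
r1 m[φ4→X8] = [0, 0, 2]
r1 m[φ4→X9] = [5, 3, 0]
r1 m[φ5→X5] = [5, 3, 0]
r1 m[φ5→X6] = [3, 3, 0]
r1 m[X8→φ0] = [0, 0, 0]
r1 m[X8→φ4] = [0, 0, 0]
r1 m[X5→φ2] = [0, 0, 0]
r1 m[X5→φ5] = [0, 0, 0]
r1 m[X6→φ3] = [0, 0, 0]
r1 m[X6→φ5] = [0, 0, 0]
r1 m[X3→φ1] = [0, 0, 0]
r1 m[X3→φ2] = [0, 0, 0]
r1 m[X3→φ3] = [0, 0, 0]
r1 m[X9→φ4] = [0, 0, 0]
r1 m[X11→φ0] = [0, 0, 0]
r1 m[X11→φ1] = [0, 0, 0]
r2 m[φ0→X8] = [2, 1, 3]
r2 m[φ0→X11] = [2, 1, 4]
r2 m[φ1→X3] = [6, 1, 1]
r2 m[φ1→X11] = [6, 1, 4]
r2 m[φ2→X5] = [0, 0, 0]
r2 m[φ2→X3] = [0, 0, 0]
r2 m[φ3→X6] = [1, 0, 3]
r2 m[φ3→X3] = [1, 0, 2]
r2 m[φ4→X8] = [0, 0, 2]
r2 m[φ4→X9] = [5, 3, 0]
r2 m[φ5→X5] = [5, 3, 0]
r2 m[φ5→X6] = [3, 3, 0]
r2 m[X8→φ0] = [0, 0, 2]
r2 m[X8→φ4] = [2, 1, 3]
r2 m[X5→φ2] = [5, 3, 0]
r2 m[X5→φ5] = [0, 0, 0]
r2 m[X6→φ3] = [3, 3, 0]
r2 m[X6→φ5] = [1, 0, 3]
r2 m[X3→φ1] = [1, 0, 2]
r2 m[X3→φ2] = [7, 1, 3]
r2 m[X3→φ3] = [6, 1, 1]
r2 m[X9→φ4] = [0, 0, 0]
r2 m[X11→φ0] = [6, 1, 4]
r2 m[X11→φ1] = [2, 1, 4]
r3 m[φ0→X8] = [8, 2, 4]
r3 m[φ0→X11] = [2, 1, 4]
r3 m[φ1→X3] = [8, 2, 2]
r3 m[φ1→X11] = [7, 1, 4]
r3 m[φ2→X5] = [3, 3, 1]
r3 m[φ2→X3] = [5, 0, 1]
r3 m[φ3→X6] = [6, 1, 4]
r3 m[φ3→X3] = [4, 3, 3]
r3 m[φ4→X8] = [0, 0, 2]
r3 m[φ4→X9] = [6, 4, 1]
r3 m[φ5→X5] = [6, 3, 3]
r3 m[φ5→X6] = [3, 3, 0]
r3 m[X8→φ0] = [0, 0, 2]
r3 m[X8→φ4] = [2, 1, 3]
r3 m[X5→φ2] = [5, 3, 0]
r3 m[X5→φ5] = [0, 0, 0]
r3 m[X6→φ3] = [3, 3, 0]
r3 m[X6→φ5] = [1, 0, 3]
r3 m[X3→φ1] = [1, 0, 2]
r3 m[X3→φ2] = [7, 1, 3]
r3 m[X3→φ3] = [6, 1, 1]
r3 m[X9→φ4] = [0, 0, 0]
r3 m[X11→φ0] = [6, 1, 4]
r3 m[X11→φ1] = [2, 1, 4]
r4 m[φ0→X8] = [8, 2, 4]
r4 m[φ0→X11] = [2, 1, 4]
r4 m[φ1→X3] = [8, 2, 2]
r4 m[φ1→X11] = [7, 1, 4]
r4 m[φ2→X5] = [3, 3, 1]
r4 m[φ2→X3] = [5, 0, 1]
r4 m[φ3→X6] = [6, 1, 4]
r4 m[φ3→X3] = [4, 3, 3]
r4 m[φ4→X8] = [0, 0, 2]
r4 m[φ4→X9] = [6, 4, 1]
r4 m[φ5→X5] = [6, 3, 3]
r4 m[φ5→X6] = [3, 3, 0]
r4 m[X8→φ0] = [0, 0, 2]
r4 m[X8→φ4] = [8, 2, 4]
r4 m[X5→φ2] = [6, 3, 3]
r4 m[X5→φ5] = [3, 3, 1]
r4 m[X6→φ3] = [3, 3, 0]
r4 m[X6→φ5] = [6, 1, 4]
r4 m[X3→φ1] = [9, 3, 4]
r4 m[X3→φ2] = [12, 5, 5]
r4 m[X3→φ3] = [13, 2, 3]
r4 m[X9→φ4] = [0, 0, 0]
r4 m[X11→φ0] = [7, 1, 4]
r4 m[X11→φ1] = [2, 1, 4]
r5 m[φ0→X8] = [9, 2, 4]
r5 m[φ0→X11] = [2, 1, 4]
r5 m[φ1→X3] = [8, 2, 2]
r5 m[φ1→X11] = [12, 4, 7]
r5 m[φ2→X5] = [7, 5, 5]
r5 m[φ2→X3] = [6, 3, 3]
r5 m[φ3→X6] = [7, 2, 6]
r5 m[φ3→X3] = [4, 3, 3]
r5 m[φ4→X8] = [0, 0, 2]
r5 m[φ4→X9] = [7, 5, 2]
r5 m[φ5→X5] = [10, 4, 4]
r5 m[φ5→X6] = [4, 5, 1]
r5 m[X8→φ0] = [0, 0, 2]
r5 m[X8→φ4] = [8, 2, 4]
r5 m[X5→φ2] = [6, 3, 3]
r5 m[X5→φ5] = [3, 3, 1]
r5 m[X6→φ3] = [3, 3, 0]
r5 m[X6→φ5] = [6, 1, 4]
r5 m[X3→φ1] = [9, 3, 4]
r5 m[X3→φ2] = [12, 5, 5]
r5 m[X3→φ3] = [13, 2, 3]
r5 m[X9→φ4] = [0, 0, 0]
r5 m[X11→φ0] = [7, 1, 4]
r5 m[X11→φ1] = [2, 1, 4]
r6 m[φ0→X8] = [9, 2, 4]
r6 m[φ0→X11] = [2, 1, 4]
r6 m[φ1→X3] = [8, 2, 2]
r6 m[φ1→X11] = [12, 4, 7]
r6 m[φ2→X5] = [7, 5, 5]
r6 m[φ2→X3] = [6, 3, 3]
r6 m[φ3→X6] = [7, 2, 6]
r6 m[φ3→X3] = [4, 3, 3]
r6 m[φ4→X8] = [0, 0, 2]
r6 m[φ4→X9] = [7, 5, 2]
r6 m[φ5→X5] = [10, 4, 4]
r6 m[φ5→X6] = [4, 5, 1]
r6 m[X8→φ0] = [0, 0, 2]
r6 m[X8→φ4] = [9, 2, 4]
r6 m[X5→φ2] = [10, 4, 4]
r6 m[X5→φ5] = [7, 5, 5]
r6 m[X6→φ3] = [4, 5, 1]
r6 m[X6→φ5] = [7, 2, 6]
r6 m[X3→φ1] = [10, 6, 6]
r6 m[X3→φ2] = [12, 5, 5]
r6 m[X3→φ3] = [14, 5, 5]
r6 m[X9→φ4] = [0, 0, 0]
r6 m[X11→φ0] = [12, 4, 7]
r6 m[X11→φ1] = [2, 1, 4]
r7 m[φ0→X8] = [13, 5, 7]
r7 m[φ0→X11] = [2, 1, 4]
r7 m[φ1→X3] = [8, 2, 2]
r7 m[φ1→X11] = [15, 7, 10]
r7 m[φ2→X5] = [7, 5, 5]
r7 m[φ2→X3] = [8, 4, 4]
r7 m[φ3→X6] = [10, 5, 8]
r7 m[φ3→X3] = [5, 5, 4]
r7 m[φ4→X8] = [0, 0, 2]
r7 m[φ4→X9] = [7, 5, 2]
r7 m[φ5→X5] = [11, 5, 6]
r7 m[φ5→X6] = [8, 8, 5]
r7 m[X8→φ0] = [0, 0, 2]
r7 m[X8→φ4] = [9, 2, 4]
r7 m[X5→φ2] = [10, 4, 4]
r7 m[X5→φ5] = [7, 5, 5]
r7 m[X6→φ3] = [4, 5, 1]
r7 m[X6→φ5] = [7, 2, 6]
r7 m[X3→φ1] = [10, 6, 6]
r7 m[X3→φ2] = [12, 5, 5]
r7 m[X3→φ3] = [14, 5, 5]
r7 m[X9→φ4] = [0, 0, 0]
r7 m[X11→φ0] = [12, 4, 7]
r7 m[X11→φ1] = [2, 1, 4]
r8 m[φ0→X8] = [13, 5, 7]
r8 m[φ0→X11] = [2, 1, 4]
r8 m[φ1→X3] = [8, 2, 2]
r8 m[φ1→X11] = [15, 7, 10]
r8 m[φ2→X5] = [7, 5, 5]
r8 m[φ2→X3] = [8, 4, 4]
r8 m[φ3→X6] = [10, 5, 8]
r8 m[φ3→X3] = [5, 5, 4]
r8 m[φ4→X8] = [0, 0, 2]
r8 m[φ4→X9] = [7, 5, 2]
r8 m[φ5→X5] = [11, 5, 6]
r8 m[φ5→X6] = [8, 8, 5]
r8 m[X8→φ0] = [0, 0, 2]
r8 m[X8→φ4] = [13, 5, 7]
r8 m[X5→φ2] = [11, 5, 6]
r8 m[X5→φ5] = [7, 5, 5]
r8 m[X6→φ3] = [8, 8, 5]
r8 m[X6→φ5] = [10, 5, 8]
r8 m[X3→φ1] = [13, 9, 8]
r8 m[X3→φ2] = [13, 7, 6]
r8 m[X3→φ3] = [16, 6, 6]
r8 m[X9→φ4] = [0, 0, 0]
r8 m[X11→φ0] = [15, 7, 10]
r8 m[X11→φ1] = [2, 1, 4]
r9 m[φ0→X8] = [16, 8, 10]
r9 m[φ0→X11] = [2, 1, 4]
r9 m[φ1→X3] = [8, 2, 2]
r9 m[φ1→X11] = [17, 9, 13]
r9 m[φ2→X5] = [9, 6, 7]
r9 m[φ2→X3] = [9, 6, 5]
r9 m[φ3→X6] = [11, 6, 9]
r9 m[φ3→X3] = [9, 8, 8]
r9 m[φ4→X8] = [0, 0, 2]
r9 m[φ4→X9] = [10, 8, 5]
r9 m[φ5→X5] = [14, 8, 8]
r9 m[φ5→X6] = [8, 8, 5]
r9 m[X8→φ0] = [0, 0, 2]
r9 m[X8→φ4] = [13, 5, 7]
r9 m[X5→φ2] = [11, 5, 6]
r9 m[X5→φ5] = [7, 5, 5]
r9 m[X6→φ3] = [8, 8, 5]
r9 m[X6→φ5] = [10, 5, 8]
r9 m[X3→φ1] = [13, 9, 8]
r9 m[X3→φ2] = [13, 7, 6]
r9 m[X3→φ3] = [16, 6, 6]
r9 m[X9→φ4] = [0, 0, 0]
r9 m[X11→φ0] = [15, 7, 10]
r9 m[X11→φ1] = [2, 1, 4]
r10 m[φ0→X8] = [16, 8, 10]
r10 m[φ0→X11] = [2, 1, 4]
r10 m[φ1→X3] = [8, 2, 2]
r10 m[φ1→X11] = [17, 9, 13]
r10 m[φ2→X5] = [9, 6, 7]
r10 m[φ2→X3] = [9, 6, 5]
r10 m[φ3→X6] = [11, 6, 9]
r10 m[φ3→X3] = [9, 8, 8]
r10 m[φ4→X8] = [0, 0, 2]
r10 m[φ4→X9] = [10, 8, 5]
r10 m[φ5→X5] = [14, 8, 8]
r10 m[φ5→X6] = [8, 8, 5]
r10 m[X8→φ0] = [0, 0, 2]
r10 m[X8→φ4] = [16, 8, 10]
r10 m[X5→φ2] = [14, 8, 8]
r10 m[X5→φ5] = [9, 6, 7]
r10 m[X6→φ3] = [8, 8, 5]
r10 m[X6→φ5] = [11, 6, 9]
r10 m[X3→φ1] = [18, 14, 13]
r10 m[X3→φ2] = [17, 10, 10]
r10 m[X3→φ3] = [17, 8, 7]
r10 m[X9→φ4] = [0, 0, 0]
r10 m[X11→φ0] = [17, 9, 13]
r10 m[X11→φ1] = [2, 1, 4]

message @ round 10 = [11, 6, 9]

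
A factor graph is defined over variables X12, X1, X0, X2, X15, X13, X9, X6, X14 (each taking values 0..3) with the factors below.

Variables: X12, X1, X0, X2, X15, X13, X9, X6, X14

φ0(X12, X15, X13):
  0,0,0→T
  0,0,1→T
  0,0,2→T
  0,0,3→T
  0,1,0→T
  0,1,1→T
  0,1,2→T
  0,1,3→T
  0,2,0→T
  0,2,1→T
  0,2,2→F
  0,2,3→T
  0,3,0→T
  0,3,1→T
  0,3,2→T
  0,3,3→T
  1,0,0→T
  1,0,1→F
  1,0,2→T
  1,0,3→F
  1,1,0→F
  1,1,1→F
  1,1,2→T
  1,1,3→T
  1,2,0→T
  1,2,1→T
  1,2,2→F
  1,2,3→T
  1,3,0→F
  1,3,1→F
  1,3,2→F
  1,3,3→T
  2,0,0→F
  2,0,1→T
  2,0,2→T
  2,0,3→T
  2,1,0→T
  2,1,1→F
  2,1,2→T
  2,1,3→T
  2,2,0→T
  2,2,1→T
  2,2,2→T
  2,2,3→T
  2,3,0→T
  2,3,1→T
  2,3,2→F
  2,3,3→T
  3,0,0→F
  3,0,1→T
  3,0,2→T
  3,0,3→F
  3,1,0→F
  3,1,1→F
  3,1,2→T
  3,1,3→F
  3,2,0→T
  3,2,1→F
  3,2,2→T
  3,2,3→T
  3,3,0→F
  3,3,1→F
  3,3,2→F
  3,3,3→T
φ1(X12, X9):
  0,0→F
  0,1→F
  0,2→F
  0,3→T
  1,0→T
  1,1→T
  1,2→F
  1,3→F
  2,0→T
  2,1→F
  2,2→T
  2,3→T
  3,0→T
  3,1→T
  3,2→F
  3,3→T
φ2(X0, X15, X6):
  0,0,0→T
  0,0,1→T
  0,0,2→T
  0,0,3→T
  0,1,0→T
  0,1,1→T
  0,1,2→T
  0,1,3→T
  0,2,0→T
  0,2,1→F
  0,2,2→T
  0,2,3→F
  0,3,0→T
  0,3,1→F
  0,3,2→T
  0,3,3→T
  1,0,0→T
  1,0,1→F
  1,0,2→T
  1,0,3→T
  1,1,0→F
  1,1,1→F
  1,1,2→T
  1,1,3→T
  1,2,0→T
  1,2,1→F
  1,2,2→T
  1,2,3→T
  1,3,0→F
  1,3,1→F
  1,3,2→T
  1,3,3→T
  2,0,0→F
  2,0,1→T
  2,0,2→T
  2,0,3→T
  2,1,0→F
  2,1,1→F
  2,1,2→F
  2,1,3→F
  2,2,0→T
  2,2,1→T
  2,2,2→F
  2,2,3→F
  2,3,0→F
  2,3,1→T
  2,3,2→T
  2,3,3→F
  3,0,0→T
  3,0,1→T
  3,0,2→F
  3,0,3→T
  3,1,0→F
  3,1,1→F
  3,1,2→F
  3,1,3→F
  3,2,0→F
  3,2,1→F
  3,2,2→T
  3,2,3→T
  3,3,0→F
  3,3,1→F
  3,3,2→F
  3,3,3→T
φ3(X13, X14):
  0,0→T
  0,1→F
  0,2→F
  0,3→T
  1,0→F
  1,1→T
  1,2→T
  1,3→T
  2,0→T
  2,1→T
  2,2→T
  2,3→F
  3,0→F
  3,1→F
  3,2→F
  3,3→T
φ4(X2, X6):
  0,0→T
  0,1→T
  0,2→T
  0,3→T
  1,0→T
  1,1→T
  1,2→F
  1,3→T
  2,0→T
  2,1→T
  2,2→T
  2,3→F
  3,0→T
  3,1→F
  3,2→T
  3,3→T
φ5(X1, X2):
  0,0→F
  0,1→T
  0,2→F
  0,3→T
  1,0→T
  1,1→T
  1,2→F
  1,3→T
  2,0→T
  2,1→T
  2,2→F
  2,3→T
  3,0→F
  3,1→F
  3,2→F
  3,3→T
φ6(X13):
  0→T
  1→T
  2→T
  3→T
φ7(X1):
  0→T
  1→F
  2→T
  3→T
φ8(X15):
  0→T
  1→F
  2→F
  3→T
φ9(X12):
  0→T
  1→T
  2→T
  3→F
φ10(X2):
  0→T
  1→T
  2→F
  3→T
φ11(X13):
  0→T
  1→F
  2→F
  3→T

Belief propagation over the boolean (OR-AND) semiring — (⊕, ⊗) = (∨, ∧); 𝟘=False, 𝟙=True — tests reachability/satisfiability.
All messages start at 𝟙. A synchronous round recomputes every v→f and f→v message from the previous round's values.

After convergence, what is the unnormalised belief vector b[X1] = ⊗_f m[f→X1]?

b[X1] = [T, F, T, T]

init: all messages = 𝟙 over 4 values
r1 m[φ0→X12] = [T, T, T, T]
r1 m[φ0→X15] = [T, T, T, T]
r1 m[φ0→X13] = [T, T, T, T]
r1 m[φ1→X12] = [T, T, T, T]
r1 m[φ1→X9] = [T, T, T, T]
r1 m[φ2→X0] = [T, T, T, T]
r1 m[φ2→X15] = [T, T, T, T]
r1 m[φ2→X6] = [T, T, T, T]
r1 m[φ3→X13] = [T, T, T, T]
r1 m[φ3→X14] = [T, T, T, T]
r1 m[φ4→X2] = [T, T, T, T]
r1 m[φ4→X6] = [T, T, T, T]
r1 m[φ5→X1] = [T, T, T, T]
r1 m[φ5→X2] = [T, T, F, T]
r1 m[φ6→X13] = [T, T, T, T]
r1 m[φ7→X1] = [T, F, T, T]
r1 m[φ8→X15] = [T, F, F, T]
r1 m[φ9→X12] = [T, T, T, F]
r1 m[φ10→X2] = [T, T, F, T]
r1 m[φ11→X13] = [T, F, F, T]
r1 m[X12→φ0] = [T, T, T, T]
r1 m[X12→φ1] = [T, T, T, T]
r1 m[X12→φ9] = [T, T, T, T]
r1 m[X1→φ5] = [T, T, T, T]
r1 m[X1→φ7] = [T, T, T, T]
r1 m[X0→φ2] = [T, T, T, T]
r1 m[X2→φ4] = [T, T, T, T]
r1 m[X2→φ5] = [T, T, T, T]
r1 m[X2→φ10] = [T, T, T, T]
r1 m[X15→φ0] = [T, T, T, T]
r1 m[X15→φ2] = [T, T, T, T]
r1 m[X15→φ8] = [T, T, T, T]
r1 m[X13→φ0] = [T, T, T, T]
r1 m[X13→φ3] = [T, T, T, T]
r1 m[X13→φ6] = [T, T, T, T]
r1 m[X13→φ11] = [T, T, T, T]
r1 m[X9→φ1] = [T, T, T, T]
r1 m[X6→φ2] = [T, T, T, T]
r1 m[X6→φ4] = [T, T, T, T]
r1 m[X14→φ3] = [T, T, T, T]
r2 m[φ0→X12] = [T, T, T, T]
r2 m[φ0→X15] = [T, T, T, T]
r2 m[φ0→X13] = [T, T, T, T]
r2 m[φ1→X12] = [T, T, T, T]
r2 m[φ1→X9] = [T, T, T, T]
r2 m[φ2→X0] = [T, T, T, T]
r2 m[φ2→X15] = [T, T, T, T]
r2 m[φ2→X6] = [T, T, T, T]
r2 m[φ3→X13] = [T, T, T, T]
r2 m[φ3→X14] = [T, T, T, T]
r2 m[φ4→X2] = [T, T, T, T]
r2 m[φ4→X6] = [T, T, T, T]
r2 m[φ5→X1] = [T, T, T, T]
r2 m[φ5→X2] = [T, T, F, T]
r2 m[φ6→X13] = [T, T, T, T]
r2 m[φ7→X1] = [T, F, T, T]
r2 m[φ8→X15] = [T, F, F, T]
r2 m[φ9→X12] = [T, T, T, F]
r2 m[φ10→X2] = [T, T, F, T]
r2 m[φ11→X13] = [T, F, F, T]
r2 m[X12→φ0] = [T, T, T, F]
r2 m[X12→φ1] = [T, T, T, F]
r2 m[X12→φ9] = [T, T, T, T]
r2 m[X1→φ5] = [T, F, T, T]
r2 m[X1→φ7] = [T, T, T, T]
r2 m[X0→φ2] = [T, T, T, T]
r2 m[X2→φ4] = [T, T, F, T]
r2 m[X2→φ5] = [T, T, F, T]
r2 m[X2→φ10] = [T, T, F, T]
r2 m[X15→φ0] = [T, F, F, T]
r2 m[X15→φ2] = [T, F, F, T]
r2 m[X15→φ8] = [T, T, T, T]
r2 m[X13→φ0] = [T, F, F, T]
r2 m[X13→φ3] = [T, F, F, T]
r2 m[X13→φ6] = [T, F, F, T]
r2 m[X13→φ11] = [T, T, T, T]
r2 m[X9→φ1] = [T, T, T, T]
r2 m[X6→φ2] = [T, T, T, T]
r2 m[X6→φ4] = [T, T, T, T]
r2 m[X14→φ3] = [T, T, T, T]
r3 m[φ0→X12] = [T, T, T, T]
r3 m[φ0→X15] = [T, T, T, T]
r3 m[φ0→X13] = [T, T, T, T]
r3 m[φ1→X12] = [T, T, T, T]
r3 m[φ1→X9] = [T, T, T, T]
r3 m[φ2→X0] = [T, T, T, T]
r3 m[φ2→X15] = [T, T, T, T]
r3 m[φ2→X6] = [T, T, T, T]
r3 m[φ3→X13] = [T, T, T, T]
r3 m[φ3→X14] = [T, F, F, T]
r3 m[φ4→X2] = [T, T, T, T]
r3 m[φ4→X6] = [T, T, T, T]
r3 m[φ5→X1] = [T, T, T, T]
r3 m[φ5→X2] = [T, T, F, T]
r3 m[φ6→X13] = [T, T, T, T]
r3 m[φ7→X1] = [T, F, T, T]
r3 m[φ8→X15] = [T, F, F, T]
r3 m[φ9→X12] = [T, T, T, F]
r3 m[φ10→X2] = [T, T, F, T]
r3 m[φ11→X13] = [T, F, F, T]
r3 m[X12→φ0] = [T, T, T, F]
r3 m[X12→φ1] = [T, T, T, F]
r3 m[X12→φ9] = [T, T, T, T]
r3 m[X1→φ5] = [T, F, T, T]
r3 m[X1→φ7] = [T, T, T, T]
r3 m[X0→φ2] = [T, T, T, T]
r3 m[X2→φ4] = [T, T, F, T]
r3 m[X2→φ5] = [T, T, F, T]
r3 m[X2→φ10] = [T, T, F, T]
r3 m[X15→φ0] = [T, F, F, T]
r3 m[X15→φ2] = [T, F, F, T]
r3 m[X15→φ8] = [T, T, T, T]
r3 m[X13→φ0] = [T, F, F, T]
r3 m[X13→φ3] = [T, F, F, T]
r3 m[X13→φ6] = [T, F, F, T]
r3 m[X13→φ11] = [T, T, T, T]
r3 m[X9→φ1] = [T, T, T, T]
r3 m[X6→φ2] = [T, T, T, T]
r3 m[X6→φ4] = [T, T, T, T]
r3 m[X14→φ3] = [T, T, T, T]
r4 m[φ0→X12] = [T, T, T, T]
r4 m[φ0→X15] = [T, T, T, T]
r4 m[φ0→X13] = [T, T, T, T]
r4 m[φ1→X12] = [T, T, T, T]
r4 m[φ1→X9] = [T, T, T, T]
r4 m[φ2→X0] = [T, T, T, T]
r4 m[φ2→X15] = [T, T, T, T]
r4 m[φ2→X6] = [T, T, T, T]
r4 m[φ3→X13] = [T, T, T, T]
r4 m[φ3→X14] = [T, F, F, T]
r4 m[φ4→X2] = [T, T, T, T]
r4 m[φ4→X6] = [T, T, T, T]
r4 m[φ5→X1] = [T, T, T, T]
r4 m[φ5→X2] = [T, T, F, T]
r4 m[φ6→X13] = [T, T, T, T]
r4 m[φ7→X1] = [T, F, T, T]
r4 m[φ8→X15] = [T, F, F, T]
r4 m[φ9→X12] = [T, T, T, F]
r4 m[φ10→X2] = [T, T, F, T]
r4 m[φ11→X13] = [T, F, F, T]
r4 m[X12→φ0] = [T, T, T, F]
r4 m[X12→φ1] = [T, T, T, F]
r4 m[X12→φ9] = [T, T, T, T]
r4 m[X1→φ5] = [T, F, T, T]
r4 m[X1→φ7] = [T, T, T, T]
r4 m[X0→φ2] = [T, T, T, T]
r4 m[X2→φ4] = [T, T, F, T]
r4 m[X2→φ5] = [T, T, F, T]
r4 m[X2→φ10] = [T, T, F, T]
r4 m[X15→φ0] = [T, F, F, T]
r4 m[X15→φ2] = [T, F, F, T]
r4 m[X15→φ8] = [T, T, T, T]
r4 m[X13→φ0] = [T, F, F, T]
r4 m[X13→φ3] = [T, F, F, T]
r4 m[X13→φ6] = [T, F, F, T]
r4 m[X13→φ11] = [T, T, T, T]
r4 m[X9→φ1] = [T, T, T, T]
r4 m[X6→φ2] = [T, T, T, T]
r4 m[X6→φ4] = [T, T, T, T]
r4 m[X14→φ3] = [T, T, T, T]
fixed point reached at round 4
b[X1] = ⊗ incoming = [T, F, T, T]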